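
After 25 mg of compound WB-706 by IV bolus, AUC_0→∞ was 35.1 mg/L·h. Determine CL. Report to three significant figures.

CL = Dose_iv / AUC_0→∞
   = 25 / 35.1 = 0.712251 L/h

CL = 0.712 L/h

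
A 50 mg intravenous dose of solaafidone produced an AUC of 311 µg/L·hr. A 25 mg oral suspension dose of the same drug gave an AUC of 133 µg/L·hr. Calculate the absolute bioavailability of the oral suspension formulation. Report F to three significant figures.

F = (AUC_ev / D_ev) / (AUC_iv / D_iv)
  = (133/25) / (311/50)
  = 5.32 / 6.22 = 0.8553

F = 0.855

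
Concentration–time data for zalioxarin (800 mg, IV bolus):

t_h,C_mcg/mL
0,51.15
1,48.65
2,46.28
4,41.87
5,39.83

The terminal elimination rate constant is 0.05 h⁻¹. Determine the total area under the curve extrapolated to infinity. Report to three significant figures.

Trapezoidal AUC_0→5:
  [0→1]: (51.15+48.65)/2 × 1 = 49.9
  [1→2]: (48.65+46.28)/2 × 1 = 47.465
  [2→4]: (46.28+41.87)/2 × 2 = 88.15
  [4→5]: (41.87+39.83)/2 × 1 = 40.85
  Sum = 226.365 mcg/mL·h
Extrapolated tail: C_last / k_e = 39.83 / 0.05 = 796.600
AUC_0→∞ = 226.365 + 796.600 = 1022.965 mcg/mL·h

AUC = 1020 mcg/mL·h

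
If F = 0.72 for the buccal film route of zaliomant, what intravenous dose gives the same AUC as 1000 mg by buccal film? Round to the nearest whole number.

Systemic exposure from an extravascular dose = F × D_ev, so the equivalent IV dose is F × D_ev.
D_iv = F × D_ev = 0.72 × 1000 = 720 mg

D_iv = 720 mg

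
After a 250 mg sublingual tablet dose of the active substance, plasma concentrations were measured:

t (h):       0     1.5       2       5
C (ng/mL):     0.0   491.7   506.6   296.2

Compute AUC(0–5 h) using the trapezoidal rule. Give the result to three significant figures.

Trapezoidal AUC_0→5:
  [0→1.5]: (0.0+491.7)/2 × 1.5 = 368.775
  [1.5→2]: (491.7+506.6)/2 × 0.5 = 249.575
  [2→5]: (506.6+296.2)/2 × 3 = 1204.2
  Sum = 1822.55 ng/mL·h

AUC = 1820 ng/mL·h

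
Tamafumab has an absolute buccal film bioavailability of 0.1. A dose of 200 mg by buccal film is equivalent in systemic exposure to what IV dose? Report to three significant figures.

D_iv = 20.0 mg

Systemic exposure from an extravascular dose = F × D_ev, so the equivalent IV dose is F × D_ev.
D_iv = F × D_ev = 0.1 × 200 = 20 mg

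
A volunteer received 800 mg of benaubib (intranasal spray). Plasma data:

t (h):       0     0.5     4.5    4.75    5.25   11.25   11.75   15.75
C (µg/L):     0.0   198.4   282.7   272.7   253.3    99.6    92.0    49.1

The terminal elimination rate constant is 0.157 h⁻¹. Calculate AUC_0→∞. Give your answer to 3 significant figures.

Trapezoidal AUC_0→15.75:
  [0→0.5]: (0.0+198.4)/2 × 0.5 = 49.6
  [0.5→4.5]: (198.4+282.7)/2 × 4 = 962.2
  [4.5→4.75]: (282.7+272.7)/2 × 0.25 = 69.425
  [4.75→5.25]: (272.7+253.3)/2 × 0.5 = 131.5
  [5.25→11.25]: (253.3+99.6)/2 × 6 = 1058.7
  [11.25→11.75]: (99.6+92.0)/2 × 0.5 = 47.9
  [11.75→15.75]: (92.0+49.1)/2 × 4 = 282.2
  Sum = 2601.525 µg/L·h
Extrapolated tail: C_last / k_e = 49.1 / 0.157 = 312.739
AUC_0→∞ = 2601.525 + 312.739 = 2914.264 µg/L·h

AUC = 2910 µg/L·h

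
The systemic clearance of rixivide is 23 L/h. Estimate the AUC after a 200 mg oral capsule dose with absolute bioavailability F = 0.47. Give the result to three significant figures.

AUC_0→∞ = F × Dose / CL
        = 0.47 × 200 / 23 = 4.08696 mg/L·h

AUC = 4.09 mg/L·h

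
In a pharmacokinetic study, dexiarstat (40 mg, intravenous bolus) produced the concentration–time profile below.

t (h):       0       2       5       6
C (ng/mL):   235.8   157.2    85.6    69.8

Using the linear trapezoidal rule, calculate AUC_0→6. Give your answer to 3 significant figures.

AUC = 835 ng/mL·h

Trapezoidal AUC_0→6:
  [0→2]: (235.8+157.2)/2 × 2 = 393.0
  [2→5]: (157.2+85.6)/2 × 3 = 364.2
  [5→6]: (85.6+69.8)/2 × 1 = 77.7
  Sum = 834.9 ng/mL·h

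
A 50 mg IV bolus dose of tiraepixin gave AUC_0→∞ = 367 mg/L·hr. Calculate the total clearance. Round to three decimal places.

CL = Dose_iv / AUC_0→∞
   = 50 / 367 = 0.13624 L/hr

CL = 0.136 L/hr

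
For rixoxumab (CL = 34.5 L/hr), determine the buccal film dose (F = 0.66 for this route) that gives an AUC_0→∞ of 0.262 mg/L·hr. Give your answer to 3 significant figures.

Dose = 13.7 mg

Dose = CL × AUC_0→∞ / F
     = 34.5 × 0.262 / 0.66 = 13.6955 mg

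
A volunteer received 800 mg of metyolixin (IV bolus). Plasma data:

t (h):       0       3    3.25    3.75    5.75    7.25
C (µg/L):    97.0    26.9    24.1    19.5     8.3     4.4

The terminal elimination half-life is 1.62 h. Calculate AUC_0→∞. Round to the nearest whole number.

Trapezoidal AUC_0→7.25:
  [0→3]: (97.0+26.9)/2 × 3 = 185.85
  [3→3.25]: (26.9+24.1)/2 × 0.25 = 6.375
  [3.25→3.75]: (24.1+19.5)/2 × 0.5 = 10.9
  [3.75→5.75]: (19.5+8.3)/2 × 2 = 27.8
  [5.75→7.25]: (8.3+4.4)/2 × 1.5 = 9.525
  Sum = 240.45 µg/L·h
k_e = ln2 / t½ = 0.693147 / 1.62 = 0.4279 h^-1
Extrapolated tail: C_last / k_e = 4.4 / 0.4279 = 10.283
AUC_0→∞ = 240.45 + 10.283 = 250.733 µg/L·h

AUC = 251 µg/L·h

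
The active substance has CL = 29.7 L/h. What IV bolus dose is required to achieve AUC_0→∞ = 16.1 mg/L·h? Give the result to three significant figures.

Dose_iv = CL × AUC_0→∞
     = 29.7 × 16.1 = 478.17 mg

Dose = 478 mg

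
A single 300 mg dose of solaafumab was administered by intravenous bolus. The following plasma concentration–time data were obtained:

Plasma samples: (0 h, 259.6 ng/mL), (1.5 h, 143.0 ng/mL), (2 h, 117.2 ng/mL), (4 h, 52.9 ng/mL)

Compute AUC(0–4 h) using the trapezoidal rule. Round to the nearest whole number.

AUC = 537 ng/mL·h

Trapezoidal AUC_0→4:
  [0→1.5]: (259.6+143.0)/2 × 1.5 = 301.95
  [1.5→2]: (143.0+117.2)/2 × 0.5 = 65.05
  [2→4]: (117.2+52.9)/2 × 2 = 170.1
  Sum = 537.1 ng/mL·h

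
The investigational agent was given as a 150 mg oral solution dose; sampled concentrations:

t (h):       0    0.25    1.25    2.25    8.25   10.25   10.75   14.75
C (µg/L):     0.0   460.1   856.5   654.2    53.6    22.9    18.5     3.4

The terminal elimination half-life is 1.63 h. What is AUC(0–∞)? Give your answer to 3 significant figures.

Trapezoidal AUC_0→14.75:
  [0→0.25]: (0.0+460.1)/2 × 0.25 = 57.5125
  [0.25→1.25]: (460.1+856.5)/2 × 1 = 658.3
  [1.25→2.25]: (856.5+654.2)/2 × 1 = 755.35
  [2.25→8.25]: (654.2+53.6)/2 × 6 = 2123.4
  [8.25→10.25]: (53.6+22.9)/2 × 2 = 76.5
  [10.25→10.75]: (22.9+18.5)/2 × 0.5 = 10.35
  [10.75→14.75]: (18.5+3.4)/2 × 4 = 43.8
  Sum = 3725.2125 µg/L·h
k_e = ln2 / t½ = 0.693147 / 1.63 = 0.4252 h^-1
Extrapolated tail: C_last / k_e = 3.4 / 0.4252 = 7.996
AUC_0→∞ = 3725.2125 + 7.996 = 3733.2085 µg/L·h

AUC = 3730 µg/L·h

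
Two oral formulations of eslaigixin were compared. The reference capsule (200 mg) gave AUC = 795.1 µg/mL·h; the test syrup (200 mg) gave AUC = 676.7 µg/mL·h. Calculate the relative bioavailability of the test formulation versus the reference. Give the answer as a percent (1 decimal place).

F_rel = 85.1%

F_rel = (AUC_test/D_test) / (AUC_ref/D_ref)
      = (676.7/200) / (795.1/200)
      = 3.3835 / 3.9755 = 0.8511 = 85.11%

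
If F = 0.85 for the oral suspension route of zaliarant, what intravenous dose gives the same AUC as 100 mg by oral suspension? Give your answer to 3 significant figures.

Systemic exposure from an extravascular dose = F × D_ev, so the equivalent IV dose is F × D_ev.
D_iv = F × D_ev = 0.85 × 100 = 85 mg

D_iv = 85.0 mg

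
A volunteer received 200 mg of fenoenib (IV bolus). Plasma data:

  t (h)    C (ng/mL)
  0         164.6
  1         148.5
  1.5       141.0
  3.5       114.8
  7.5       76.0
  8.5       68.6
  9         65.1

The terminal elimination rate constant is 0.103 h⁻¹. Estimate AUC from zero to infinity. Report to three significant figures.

AUC = 1600 ng/mL·h

Trapezoidal AUC_0→9:
  [0→1]: (164.6+148.5)/2 × 1 = 156.55
  [1→1.5]: (148.5+141.0)/2 × 0.5 = 72.375
  [1.5→3.5]: (141.0+114.8)/2 × 2 = 255.8
  [3.5→7.5]: (114.8+76.0)/2 × 4 = 381.6
  [7.5→8.5]: (76.0+68.6)/2 × 1 = 72.3
  [8.5→9]: (68.6+65.1)/2 × 0.5 = 33.425
  Sum = 972.05 ng/mL·h
Extrapolated tail: C_last / k_e = 65.1 / 0.103 = 632.039
AUC_0→∞ = 972.05 + 632.039 = 1604.089 ng/mL·h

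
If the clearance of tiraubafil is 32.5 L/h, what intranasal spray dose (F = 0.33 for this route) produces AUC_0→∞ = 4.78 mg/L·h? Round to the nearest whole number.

Dose = 471 mg

Dose = CL × AUC_0→∞ / F
     = 32.5 × 4.78 / 0.33 = 470.758 mg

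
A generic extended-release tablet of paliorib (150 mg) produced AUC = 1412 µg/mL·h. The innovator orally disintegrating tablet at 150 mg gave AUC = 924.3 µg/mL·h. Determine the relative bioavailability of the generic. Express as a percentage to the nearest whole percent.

F_rel = (AUC_test/D_test) / (AUC_ref/D_ref)
      = (1412/150) / (924.3/150)
      = 9.41333 / 6.162 = 1.5276 = 152.76%

F_rel = 153%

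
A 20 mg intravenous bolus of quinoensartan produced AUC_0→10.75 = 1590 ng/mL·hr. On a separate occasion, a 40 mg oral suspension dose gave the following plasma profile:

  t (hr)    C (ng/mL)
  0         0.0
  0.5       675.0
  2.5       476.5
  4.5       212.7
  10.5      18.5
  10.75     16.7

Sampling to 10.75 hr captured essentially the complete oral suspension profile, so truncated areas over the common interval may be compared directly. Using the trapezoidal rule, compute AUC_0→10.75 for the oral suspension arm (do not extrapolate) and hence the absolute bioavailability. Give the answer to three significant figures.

Trapezoidal AUC_0→10.75 (oral suspension):
  [0→0.5]: (0.0+675.0)/2 × 0.5 = 168.75
  [0.5→2.5]: (675.0+476.5)/2 × 2 = 1151.5
  [2.5→4.5]: (476.5+212.7)/2 × 2 = 689.2
  [4.5→10.5]: (212.7+18.5)/2 × 6 = 693.6
  [10.5→10.75]: (18.5+16.7)/2 × 0.25 = 4.4
  Sum = 2707.45 ng/mL·hr
F = (AUC_ev/D_ev)/(AUC_iv/D_iv) = (2707.45/40)/(1590/20) = 67.68625/79.5 = 0.8514

F = 0.851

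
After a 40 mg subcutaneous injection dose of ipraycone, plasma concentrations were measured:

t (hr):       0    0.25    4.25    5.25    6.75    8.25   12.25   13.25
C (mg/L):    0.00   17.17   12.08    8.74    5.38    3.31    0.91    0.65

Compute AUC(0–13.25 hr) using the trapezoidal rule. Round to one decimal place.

Trapezoidal AUC_0→13.25:
  [0→0.25]: (0.00+17.17)/2 × 0.25 = 2.14625
  [0.25→4.25]: (17.17+12.08)/2 × 4 = 58.5
  [4.25→5.25]: (12.08+8.74)/2 × 1 = 10.41
  [5.25→6.75]: (8.74+5.38)/2 × 1.5 = 10.59
  [6.75→8.25]: (5.38+3.31)/2 × 1.5 = 6.5175
  [8.25→12.25]: (3.31+0.91)/2 × 4 = 8.44
  [12.25→13.25]: (0.91+0.65)/2 × 1 = 0.78
  Sum = 97.38375 mg/L·hr

AUC = 97.4 mg/L·hr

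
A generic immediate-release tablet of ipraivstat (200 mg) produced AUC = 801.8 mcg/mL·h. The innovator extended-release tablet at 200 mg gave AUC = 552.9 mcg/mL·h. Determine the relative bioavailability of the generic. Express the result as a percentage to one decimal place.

F_rel = (AUC_test/D_test) / (AUC_ref/D_ref)
      = (801.8/200) / (552.9/200)
      = 4.009 / 2.7645 = 1.4502 = 145.02%

F_rel = 145.0%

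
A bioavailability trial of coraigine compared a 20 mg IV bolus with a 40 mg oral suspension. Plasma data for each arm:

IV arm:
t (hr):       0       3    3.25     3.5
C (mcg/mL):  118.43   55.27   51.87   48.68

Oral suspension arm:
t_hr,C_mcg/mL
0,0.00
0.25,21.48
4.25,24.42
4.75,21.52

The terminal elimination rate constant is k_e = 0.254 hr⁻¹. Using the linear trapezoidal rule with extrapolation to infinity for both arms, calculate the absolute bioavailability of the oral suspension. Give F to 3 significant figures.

Trapezoidal AUC_0→3.5 (IV):
  [0→3]: (118.43+55.27)/2 × 3 = 260.55
  [3→3.25]: (55.27+51.87)/2 × 0.25 = 13.3925
  [3.25→3.5]: (51.87+48.68)/2 × 0.25 = 12.56875
  Sum = 286.51125 mcg/mL·hr
IV tail: 48.68/0.254 = 191.654; AUC_iv,0→∞ = 286.51125 + 191.654 = 478.16525 mcg/mL·hr
Trapezoidal AUC_0→4.75 (oral suspension):
  [0→0.25]: (0.00+21.48)/2 × 0.25 = 2.685
  [0.25→4.25]: (21.48+24.42)/2 × 4 = 91.8
  [4.25→4.75]: (24.42+21.52)/2 × 0.5 = 11.485
  Sum = 105.97 mcg/mL·hr
oral suspension tail: 21.52/0.254 = 84.724; AUC_ev,0→∞ = 105.97 + 84.724 = 190.694 mcg/mL·hr
F = (AUC_ev/D_ev)/(AUC_iv/D_iv) = (190.694/40)/(478.16525/20) = 4.76735/23.9083 = 0.1994

F = 0.199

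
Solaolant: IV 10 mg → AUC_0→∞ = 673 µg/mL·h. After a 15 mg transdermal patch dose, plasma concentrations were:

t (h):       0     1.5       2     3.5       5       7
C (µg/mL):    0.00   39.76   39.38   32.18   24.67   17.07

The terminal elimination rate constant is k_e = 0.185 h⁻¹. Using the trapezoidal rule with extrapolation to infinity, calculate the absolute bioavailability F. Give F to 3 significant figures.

F = 0.277

Trapezoidal AUC_0→7 (transdermal patch):
  [0→1.5]: (0.00+39.76)/2 × 1.5 = 29.82
  [1.5→2]: (39.76+39.38)/2 × 0.5 = 19.785
  [2→3.5]: (39.38+32.18)/2 × 1.5 = 53.67
  [3.5→5]: (32.18+24.67)/2 × 1.5 = 42.6375
  [5→7]: (24.67+17.07)/2 × 2 = 41.74
  Sum = 187.6525 µg/mL·h
Tail: C_last/k_e = 17.07/0.185 = 92.270
AUC_0→∞ (transdermal patch) = 187.6525 + 92.270 = 279.9225 µg/mL·h
F = (AUC_ev/D_ev)/(AUC_iv/D_iv) = (279.9225/15)/(673/10) = 18.6615/67.3 = 0.2773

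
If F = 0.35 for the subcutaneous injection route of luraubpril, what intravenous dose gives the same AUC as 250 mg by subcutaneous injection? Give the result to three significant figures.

D_iv = 87.5 mg

Systemic exposure from an extravascular dose = F × D_ev, so the equivalent IV dose is F × D_ev.
D_iv = F × D_ev = 0.35 × 250 = 87.5 mg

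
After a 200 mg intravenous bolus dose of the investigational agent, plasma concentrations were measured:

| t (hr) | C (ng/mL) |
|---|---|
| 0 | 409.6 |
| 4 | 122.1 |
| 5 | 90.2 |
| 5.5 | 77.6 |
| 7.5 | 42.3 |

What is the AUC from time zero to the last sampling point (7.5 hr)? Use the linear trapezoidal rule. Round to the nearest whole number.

Trapezoidal AUC_0→7.5:
  [0→4]: (409.6+122.1)/2 × 4 = 1063.4
  [4→5]: (122.1+90.2)/2 × 1 = 106.15
  [5→5.5]: (90.2+77.6)/2 × 0.5 = 41.95
  [5.5→7.5]: (77.6+42.3)/2 × 2 = 119.9
  Sum = 1331.4 ng/mL·hr

AUC = 1331 ng/mL·hr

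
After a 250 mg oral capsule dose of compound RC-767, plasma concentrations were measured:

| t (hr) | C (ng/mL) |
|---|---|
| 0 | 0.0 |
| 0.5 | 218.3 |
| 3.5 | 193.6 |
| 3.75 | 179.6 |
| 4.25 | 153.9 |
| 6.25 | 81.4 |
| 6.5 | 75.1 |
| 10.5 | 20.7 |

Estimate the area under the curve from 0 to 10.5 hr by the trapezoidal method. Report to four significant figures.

AUC = 1249 ng/mL·hr

Trapezoidal AUC_0→10.5:
  [0→0.5]: (0.0+218.3)/2 × 0.5 = 54.575
  [0.5→3.5]: (218.3+193.6)/2 × 3 = 617.85
  [3.5→3.75]: (193.6+179.6)/2 × 0.25 = 46.65
  [3.75→4.25]: (179.6+153.9)/2 × 0.5 = 83.375
  [4.25→6.25]: (153.9+81.4)/2 × 2 = 235.3
  [6.25→6.5]: (81.4+75.1)/2 × 0.25 = 19.5625
  [6.5→10.5]: (75.1+20.7)/2 × 4 = 191.6
  Sum = 1248.9125 ng/mL·hr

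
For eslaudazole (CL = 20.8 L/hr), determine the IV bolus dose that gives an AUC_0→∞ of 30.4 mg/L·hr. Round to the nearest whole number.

Dose_iv = CL × AUC_0→∞
     = 20.8 × 30.4 = 632.32 mg

Dose = 632 mg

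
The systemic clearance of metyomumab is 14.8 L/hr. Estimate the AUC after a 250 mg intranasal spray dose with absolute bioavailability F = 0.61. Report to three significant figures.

AUC = 10.3 mg/L·hr

AUC_0→∞ = F × Dose / CL
        = 0.61 × 250 / 14.8 = 10.3041 mg/L·hr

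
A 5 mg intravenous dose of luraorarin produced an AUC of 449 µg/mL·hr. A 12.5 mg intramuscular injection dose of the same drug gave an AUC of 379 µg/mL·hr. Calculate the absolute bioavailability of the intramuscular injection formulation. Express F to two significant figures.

F = (AUC_ev / D_ev) / (AUC_iv / D_iv)
  = (379/12.5) / (449/5)
  = 30.32 / 89.8 = 0.3376

F = 0.34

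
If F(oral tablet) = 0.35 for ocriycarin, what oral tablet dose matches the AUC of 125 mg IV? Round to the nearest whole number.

For equal systemic exposure: F × D_ev = D_iv
D_ev = D_iv / F = 125 / 0.35 = 357.143 mg

D_oral = 357 mg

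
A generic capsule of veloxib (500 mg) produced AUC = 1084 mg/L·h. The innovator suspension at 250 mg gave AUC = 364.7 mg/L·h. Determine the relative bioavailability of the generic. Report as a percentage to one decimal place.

F_rel = (AUC_test/D_test) / (AUC_ref/D_ref)
      = (1084/500) / (364.7/250)
      = 2.168 / 1.4588 = 1.4862 = 148.62%

F_rel = 148.6%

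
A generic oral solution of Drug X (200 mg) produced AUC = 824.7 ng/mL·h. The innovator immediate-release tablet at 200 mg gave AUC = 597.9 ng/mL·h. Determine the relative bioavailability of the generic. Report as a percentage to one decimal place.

F_rel = 137.9%

F_rel = (AUC_test/D_test) / (AUC_ref/D_ref)
      = (824.7/200) / (597.9/200)
      = 4.1235 / 2.9895 = 1.3793 = 137.93%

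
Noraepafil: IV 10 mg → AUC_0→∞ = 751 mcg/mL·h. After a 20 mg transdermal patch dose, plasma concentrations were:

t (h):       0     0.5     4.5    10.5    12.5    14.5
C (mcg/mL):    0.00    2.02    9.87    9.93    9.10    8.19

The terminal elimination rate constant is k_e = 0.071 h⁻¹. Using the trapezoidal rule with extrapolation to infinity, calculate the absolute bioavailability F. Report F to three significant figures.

Trapezoidal AUC_0→14.5 (transdermal patch):
  [0→0.5]: (0.00+2.02)/2 × 0.5 = 0.505
  [0.5→4.5]: (2.02+9.87)/2 × 4 = 23.78
  [4.5→10.5]: (9.87+9.93)/2 × 6 = 59.4
  [10.5→12.5]: (9.93+9.10)/2 × 2 = 19.03
  [12.5→14.5]: (9.10+8.19)/2 × 2 = 17.29
  Sum = 120.005 mcg/mL·h
Tail: C_last/k_e = 8.19/0.071 = 115.352
AUC_0→∞ (transdermal patch) = 120.005 + 115.352 = 235.357 mcg/mL·h
F = (AUC_ev/D_ev)/(AUC_iv/D_iv) = (235.357/20)/(751/10) = 11.76785/75.1 = 0.1567

F = 0.157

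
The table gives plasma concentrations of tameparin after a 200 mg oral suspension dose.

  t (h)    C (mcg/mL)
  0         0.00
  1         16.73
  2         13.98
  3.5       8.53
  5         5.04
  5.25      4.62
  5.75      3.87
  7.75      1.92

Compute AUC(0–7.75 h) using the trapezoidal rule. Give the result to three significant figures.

AUC = 59.9 mcg/mL·h

Trapezoidal AUC_0→7.75:
  [0→1]: (0.00+16.73)/2 × 1 = 8.365
  [1→2]: (16.73+13.98)/2 × 1 = 15.355
  [2→3.5]: (13.98+8.53)/2 × 1.5 = 16.8825
  [3.5→5]: (8.53+5.04)/2 × 1.5 = 10.1775
  [5→5.25]: (5.04+4.62)/2 × 0.25 = 1.2075
  [5.25→5.75]: (4.62+3.87)/2 × 0.5 = 2.1225
  [5.75→7.75]: (3.87+1.92)/2 × 2 = 5.79
  Sum = 59.9 mcg/mL·h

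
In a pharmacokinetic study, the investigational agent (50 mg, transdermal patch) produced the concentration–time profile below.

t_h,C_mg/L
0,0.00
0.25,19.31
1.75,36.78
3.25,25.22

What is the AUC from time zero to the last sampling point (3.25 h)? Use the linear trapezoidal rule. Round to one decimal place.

Trapezoidal AUC_0→3.25:
  [0→0.25]: (0.00+19.31)/2 × 0.25 = 2.41375
  [0.25→1.75]: (19.31+36.78)/2 × 1.5 = 42.0675
  [1.75→3.25]: (36.78+25.22)/2 × 1.5 = 46.5
  Sum = 90.98125 mg/L·h

AUC = 91.0 mg/L·h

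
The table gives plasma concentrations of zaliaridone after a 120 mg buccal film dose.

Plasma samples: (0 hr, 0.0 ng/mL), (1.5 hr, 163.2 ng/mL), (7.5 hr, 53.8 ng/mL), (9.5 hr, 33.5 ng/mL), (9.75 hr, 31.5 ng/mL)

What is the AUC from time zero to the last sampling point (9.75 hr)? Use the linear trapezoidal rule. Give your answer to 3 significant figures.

Trapezoidal AUC_0→9.75:
  [0→1.5]: (0.0+163.2)/2 × 1.5 = 122.4
  [1.5→7.5]: (163.2+53.8)/2 × 6 = 651.0
  [7.5→9.5]: (53.8+33.5)/2 × 2 = 87.3
  [9.5→9.75]: (33.5+31.5)/2 × 0.25 = 8.125
  Sum = 868.825 ng/mL·hr

AUC = 869 ng/mL·hr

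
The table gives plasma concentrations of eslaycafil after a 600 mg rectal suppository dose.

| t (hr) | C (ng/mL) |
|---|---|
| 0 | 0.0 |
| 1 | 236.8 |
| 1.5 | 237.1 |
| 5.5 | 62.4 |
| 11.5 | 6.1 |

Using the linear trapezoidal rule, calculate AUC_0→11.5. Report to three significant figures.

AUC = 1040 ng/mL·hr

Trapezoidal AUC_0→11.5:
  [0→1]: (0.0+236.8)/2 × 1 = 118.4
  [1→1.5]: (236.8+237.1)/2 × 0.5 = 118.475
  [1.5→5.5]: (237.1+62.4)/2 × 4 = 599.0
  [5.5→11.5]: (62.4+6.1)/2 × 6 = 205.5
  Sum = 1041.375 ng/mL·hr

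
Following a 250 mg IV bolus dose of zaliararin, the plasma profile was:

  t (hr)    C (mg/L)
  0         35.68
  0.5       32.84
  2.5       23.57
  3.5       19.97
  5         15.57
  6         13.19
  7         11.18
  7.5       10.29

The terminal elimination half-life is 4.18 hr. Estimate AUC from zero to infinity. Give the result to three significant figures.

Trapezoidal AUC_0→7.5:
  [0→0.5]: (35.68+32.84)/2 × 0.5 = 17.13
  [0.5→2.5]: (32.84+23.57)/2 × 2 = 56.41
  [2.5→3.5]: (23.57+19.97)/2 × 1 = 21.77
  [3.5→5]: (19.97+15.57)/2 × 1.5 = 26.655
  [5→6]: (15.57+13.19)/2 × 1 = 14.38
  [6→7]: (13.19+11.18)/2 × 1 = 12.185
  [7→7.5]: (11.18+10.29)/2 × 0.5 = 5.3675
  Sum = 153.8975 mg/L·hr
k_e = ln2 / t½ = 0.693147 / 4.18 = 0.1658 hr^-1
Extrapolated tail: C_last / k_e = 10.29 / 0.1658 = 62.063
AUC_0→∞ = 153.8975 + 62.063 = 215.9605 mg/L·hr

AUC = 216 mg/L·hr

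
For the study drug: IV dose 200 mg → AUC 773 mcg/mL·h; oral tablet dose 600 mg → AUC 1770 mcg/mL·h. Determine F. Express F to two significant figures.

F = (AUC_ev / D_ev) / (AUC_iv / D_iv)
  = (1770/600) / (773/200)
  = 2.95 / 3.865 = 0.7633

F = 0.76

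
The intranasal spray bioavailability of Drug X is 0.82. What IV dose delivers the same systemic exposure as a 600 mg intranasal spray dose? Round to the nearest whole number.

D_iv = 492 mg

Systemic exposure from an extravascular dose = F × D_ev, so the equivalent IV dose is F × D_ev.
D_iv = F × D_ev = 0.82 × 600 = 492 mg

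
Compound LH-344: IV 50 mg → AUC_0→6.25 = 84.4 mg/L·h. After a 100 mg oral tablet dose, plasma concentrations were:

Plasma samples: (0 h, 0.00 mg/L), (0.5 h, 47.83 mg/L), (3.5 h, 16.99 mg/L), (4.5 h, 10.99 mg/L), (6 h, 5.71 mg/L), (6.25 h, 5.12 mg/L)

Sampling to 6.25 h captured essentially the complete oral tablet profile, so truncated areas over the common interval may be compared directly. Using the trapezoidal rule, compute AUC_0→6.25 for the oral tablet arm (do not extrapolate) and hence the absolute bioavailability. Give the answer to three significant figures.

F = 0.812

Trapezoidal AUC_0→6.25 (oral tablet):
  [0→0.5]: (0.00+47.83)/2 × 0.5 = 11.9575
  [0.5→3.5]: (47.83+16.99)/2 × 3 = 97.23
  [3.5→4.5]: (16.99+10.99)/2 × 1 = 13.99
  [4.5→6]: (10.99+5.71)/2 × 1.5 = 12.525
  [6→6.25]: (5.71+5.12)/2 × 0.25 = 1.35375
  Sum = 137.05625 mg/L·h
F = (AUC_ev/D_ev)/(AUC_iv/D_iv) = (137.05625/100)/(84.4/50) = 1.3705625/1.688 = 0.8119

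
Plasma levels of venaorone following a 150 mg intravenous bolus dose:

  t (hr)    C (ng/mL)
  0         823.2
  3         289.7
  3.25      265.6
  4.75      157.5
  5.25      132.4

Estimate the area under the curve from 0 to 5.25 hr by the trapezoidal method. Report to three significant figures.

AUC = 2130 ng/mL·hr

Trapezoidal AUC_0→5.25:
  [0→3]: (823.2+289.7)/2 × 3 = 1669.35
  [3→3.25]: (289.7+265.6)/2 × 0.25 = 69.4125
  [3.25→4.75]: (265.6+157.5)/2 × 1.5 = 317.325
  [4.75→5.25]: (157.5+132.4)/2 × 0.5 = 72.475
  Sum = 2128.5625 ng/mL·hr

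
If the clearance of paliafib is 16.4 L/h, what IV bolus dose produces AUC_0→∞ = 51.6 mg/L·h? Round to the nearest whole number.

Dose_iv = CL × AUC_0→∞
     = 16.4 × 51.6 = 846.24 mg

Dose = 846 mg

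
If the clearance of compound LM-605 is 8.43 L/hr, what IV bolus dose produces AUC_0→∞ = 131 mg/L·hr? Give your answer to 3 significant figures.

Dose = 1100 mg

Dose_iv = CL × AUC_0→∞
     = 8.43 × 131 = 1104.33 mg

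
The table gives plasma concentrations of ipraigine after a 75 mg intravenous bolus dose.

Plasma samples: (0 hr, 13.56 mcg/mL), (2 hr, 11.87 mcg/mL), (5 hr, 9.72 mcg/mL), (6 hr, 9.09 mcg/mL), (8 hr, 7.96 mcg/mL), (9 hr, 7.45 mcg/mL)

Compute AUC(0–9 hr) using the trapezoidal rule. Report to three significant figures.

Trapezoidal AUC_0→9:
  [0→2]: (13.56+11.87)/2 × 2 = 25.43
  [2→5]: (11.87+9.72)/2 × 3 = 32.385
  [5→6]: (9.72+9.09)/2 × 1 = 9.405
  [6→8]: (9.09+7.96)/2 × 2 = 17.05
  [8→9]: (7.96+7.45)/2 × 1 = 7.705
  Sum = 91.975 mcg/mL·hr

AUC = 92.0 mcg/mL·hr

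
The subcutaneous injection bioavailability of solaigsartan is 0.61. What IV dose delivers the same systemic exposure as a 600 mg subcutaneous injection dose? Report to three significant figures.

D_iv = 366 mg

Systemic exposure from an extravascular dose = F × D_ev, so the equivalent IV dose is F × D_ev.
D_iv = F × D_ev = 0.61 × 600 = 366 mg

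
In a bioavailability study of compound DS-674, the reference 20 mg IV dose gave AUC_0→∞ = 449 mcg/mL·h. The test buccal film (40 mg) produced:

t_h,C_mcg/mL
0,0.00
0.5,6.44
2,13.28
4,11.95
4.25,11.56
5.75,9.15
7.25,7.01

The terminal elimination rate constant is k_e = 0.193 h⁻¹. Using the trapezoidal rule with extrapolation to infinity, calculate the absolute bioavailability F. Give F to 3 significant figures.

Trapezoidal AUC_0→7.25 (buccal film):
  [0→0.5]: (0.00+6.44)/2 × 0.5 = 1.61
  [0.5→2]: (6.44+13.28)/2 × 1.5 = 14.79
  [2→4]: (13.28+11.95)/2 × 2 = 25.23
  [4→4.25]: (11.95+11.56)/2 × 0.25 = 2.93875
  [4.25→5.75]: (11.56+9.15)/2 × 1.5 = 15.5325
  [5.75→7.25]: (9.15+7.01)/2 × 1.5 = 12.12
  Sum = 72.22125 mcg/mL·h
Tail: C_last/k_e = 7.01/0.193 = 36.321
AUC_0→∞ (buccal film) = 72.22125 + 36.321 = 108.54225 mcg/mL·h
F = (AUC_ev/D_ev)/(AUC_iv/D_iv) = (108.54225/40)/(449/20) = 2.71356/22.45 = 0.1209

F = 0.121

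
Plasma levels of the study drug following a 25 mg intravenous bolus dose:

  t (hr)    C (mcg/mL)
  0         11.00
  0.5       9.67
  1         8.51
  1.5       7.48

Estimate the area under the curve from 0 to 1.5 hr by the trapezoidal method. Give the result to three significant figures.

AUC = 13.7 mcg/mL·hr

Trapezoidal AUC_0→1.5:
  [0→0.5]: (11.00+9.67)/2 × 0.5 = 5.1675
  [0.5→1]: (9.67+8.51)/2 × 0.5 = 4.545
  [1→1.5]: (8.51+7.48)/2 × 0.5 = 3.9975
  Sum = 13.71 mcg/mL·hr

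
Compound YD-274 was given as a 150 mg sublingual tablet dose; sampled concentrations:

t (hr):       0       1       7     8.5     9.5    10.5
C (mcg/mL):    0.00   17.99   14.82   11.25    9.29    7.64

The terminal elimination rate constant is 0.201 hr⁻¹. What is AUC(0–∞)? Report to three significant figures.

AUC = 184 mcg/mL·hr

Trapezoidal AUC_0→10.5:
  [0→1]: (0.00+17.99)/2 × 1 = 8.995
  [1→7]: (17.99+14.82)/2 × 6 = 98.43
  [7→8.5]: (14.82+11.25)/2 × 1.5 = 19.5525
  [8.5→9.5]: (11.25+9.29)/2 × 1 = 10.27
  [9.5→10.5]: (9.29+7.64)/2 × 1 = 8.465
  Sum = 145.7125 mcg/mL·hr
Extrapolated tail: C_last / k_e = 7.64 / 0.201 = 38.010
AUC_0→∞ = 145.7125 + 38.010 = 183.7225 mcg/mL·hr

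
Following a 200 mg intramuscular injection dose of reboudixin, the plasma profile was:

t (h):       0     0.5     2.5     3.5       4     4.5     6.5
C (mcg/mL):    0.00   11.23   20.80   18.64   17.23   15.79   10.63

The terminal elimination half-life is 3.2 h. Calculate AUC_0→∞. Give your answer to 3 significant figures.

Trapezoidal AUC_0→6.5:
  [0→0.5]: (0.00+11.23)/2 × 0.5 = 2.8075
  [0.5→2.5]: (11.23+20.80)/2 × 2 = 32.03
  [2.5→3.5]: (20.80+18.64)/2 × 1 = 19.72
  [3.5→4]: (18.64+17.23)/2 × 0.5 = 8.9675
  [4→4.5]: (17.23+15.79)/2 × 0.5 = 8.255
  [4.5→6.5]: (15.79+10.63)/2 × 2 = 26.42
  Sum = 98.2 mcg/mL·h
k_e = ln2 / t½ = 0.693147 / 3.2 = 0.2166 h^-1
Extrapolated tail: C_last / k_e = 10.63 / 0.2166 = 49.077
AUC_0→∞ = 98.2 + 49.077 = 147.277 mcg/mL·h

AUC = 147 mcg/mL·h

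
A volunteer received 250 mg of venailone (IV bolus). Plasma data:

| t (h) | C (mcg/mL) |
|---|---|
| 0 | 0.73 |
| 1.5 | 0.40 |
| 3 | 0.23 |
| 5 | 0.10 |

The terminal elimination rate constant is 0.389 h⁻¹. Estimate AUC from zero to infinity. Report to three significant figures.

Trapezoidal AUC_0→5:
  [0→1.5]: (0.73+0.40)/2 × 1.5 = 0.8475
  [1.5→3]: (0.40+0.23)/2 × 1.5 = 0.4725
  [3→5]: (0.23+0.10)/2 × 2 = 0.33
  Sum = 1.65 mcg/mL·h
Extrapolated tail: C_last / k_e = 0.10 / 0.389 = 0.257
AUC_0→∞ = 1.65 + 0.257 = 1.907 mcg/mL·h

AUC = 1.91 mcg/mL·h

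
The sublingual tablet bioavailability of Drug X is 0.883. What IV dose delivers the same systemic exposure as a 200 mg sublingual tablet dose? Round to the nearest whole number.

D_iv = 177 mg

Systemic exposure from an extravascular dose = F × D_ev, so the equivalent IV dose is F × D_ev.
D_iv = F × D_ev = 0.883 × 200 = 176.6 mg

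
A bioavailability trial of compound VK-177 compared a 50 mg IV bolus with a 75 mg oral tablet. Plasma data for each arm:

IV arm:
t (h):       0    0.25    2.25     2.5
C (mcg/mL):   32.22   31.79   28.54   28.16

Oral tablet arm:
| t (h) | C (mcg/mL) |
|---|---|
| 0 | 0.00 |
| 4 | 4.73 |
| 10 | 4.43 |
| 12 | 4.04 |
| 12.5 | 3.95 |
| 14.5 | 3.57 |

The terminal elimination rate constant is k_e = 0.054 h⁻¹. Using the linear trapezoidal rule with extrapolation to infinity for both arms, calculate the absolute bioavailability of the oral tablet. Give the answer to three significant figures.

F = 0.135

Trapezoidal AUC_0→2.5 (IV):
  [0→0.25]: (32.22+31.79)/2 × 0.25 = 8.00125
  [0.25→2.25]: (31.79+28.54)/2 × 2 = 60.33
  [2.25→2.5]: (28.54+28.16)/2 × 0.25 = 7.0875
  Sum = 75.41875 mcg/mL·h
IV tail: 28.16/0.054 = 521.481; AUC_iv,0→∞ = 75.41875 + 521.481 = 596.89975 mcg/mL·h
Trapezoidal AUC_0→14.5 (oral tablet):
  [0→4]: (0.00+4.73)/2 × 4 = 9.46
  [4→10]: (4.73+4.43)/2 × 6 = 27.48
  [10→12]: (4.43+4.04)/2 × 2 = 8.47
  [12→12.5]: (4.04+3.95)/2 × 0.5 = 1.9975
  [12.5→14.5]: (3.95+3.57)/2 × 2 = 7.52
  Sum = 54.9275 mcg/mL·h
oral tablet tail: 3.57/0.054 = 66.111; AUC_ev,0→∞ = 54.9275 + 66.111 = 121.0385 mcg/mL·h
F = (AUC_ev/D_ev)/(AUC_iv/D_iv) = (121.0385/75)/(596.89975/50) = 1.61385/11.937995 = 0.1352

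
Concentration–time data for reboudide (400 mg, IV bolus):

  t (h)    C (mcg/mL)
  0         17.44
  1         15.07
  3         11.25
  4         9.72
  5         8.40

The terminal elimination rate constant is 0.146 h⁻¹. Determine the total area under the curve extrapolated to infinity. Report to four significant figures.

AUC = 119.7 mcg/mL·h

Trapezoidal AUC_0→5:
  [0→1]: (17.44+15.07)/2 × 1 = 16.255
  [1→3]: (15.07+11.25)/2 × 2 = 26.32
  [3→4]: (11.25+9.72)/2 × 1 = 10.485
  [4→5]: (9.72+8.40)/2 × 1 = 9.06
  Sum = 62.12 mcg/mL·h
Extrapolated tail: C_last / k_e = 8.40 / 0.146 = 57.534
AUC_0→∞ = 62.12 + 57.534 = 119.654 mcg/mL·h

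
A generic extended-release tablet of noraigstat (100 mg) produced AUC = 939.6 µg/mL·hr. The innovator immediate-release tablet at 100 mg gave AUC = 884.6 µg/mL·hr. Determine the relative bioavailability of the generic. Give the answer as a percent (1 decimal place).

F_rel = 106.2%

F_rel = (AUC_test/D_test) / (AUC_ref/D_ref)
      = (939.6/100) / (884.6/100)
      = 9.396 / 8.846 = 1.0622 = 106.22%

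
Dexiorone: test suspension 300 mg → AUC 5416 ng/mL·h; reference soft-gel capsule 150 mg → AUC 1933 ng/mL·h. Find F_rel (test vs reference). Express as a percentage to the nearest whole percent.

F_rel = 140%

F_rel = (AUC_test/D_test) / (AUC_ref/D_ref)
      = (5416/300) / (1933/150)
      = 18.0533 / 12.8867 = 1.4009 = 140.09%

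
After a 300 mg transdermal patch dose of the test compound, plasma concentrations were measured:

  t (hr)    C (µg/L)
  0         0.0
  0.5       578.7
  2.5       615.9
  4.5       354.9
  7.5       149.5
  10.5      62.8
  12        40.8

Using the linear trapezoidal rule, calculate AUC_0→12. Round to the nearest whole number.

Trapezoidal AUC_0→12:
  [0→0.5]: (0.0+578.7)/2 × 0.5 = 144.675
  [0.5→2.5]: (578.7+615.9)/2 × 2 = 1194.6
  [2.5→4.5]: (615.9+354.9)/2 × 2 = 970.8
  [4.5→7.5]: (354.9+149.5)/2 × 3 = 756.6
  [7.5→10.5]: (149.5+62.8)/2 × 3 = 318.45
  [10.5→12]: (62.8+40.8)/2 × 1.5 = 77.7
  Sum = 3462.825 µg/L·hr

AUC = 3463 µg/L·hr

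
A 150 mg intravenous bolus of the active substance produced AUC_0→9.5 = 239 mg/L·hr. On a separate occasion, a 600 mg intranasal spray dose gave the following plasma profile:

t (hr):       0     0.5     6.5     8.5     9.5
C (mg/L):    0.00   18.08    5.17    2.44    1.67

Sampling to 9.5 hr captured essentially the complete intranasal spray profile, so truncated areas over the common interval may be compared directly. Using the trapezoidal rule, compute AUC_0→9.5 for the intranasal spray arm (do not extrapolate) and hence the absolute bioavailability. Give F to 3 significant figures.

F = 0.0878

Trapezoidal AUC_0→9.5 (intranasal spray):
  [0→0.5]: (0.00+18.08)/2 × 0.5 = 4.52
  [0.5→6.5]: (18.08+5.17)/2 × 6 = 69.75
  [6.5→8.5]: (5.17+2.44)/2 × 2 = 7.61
  [8.5→9.5]: (2.44+1.67)/2 × 1 = 2.055
  Sum = 83.935 mg/L·hr
F = (AUC_ev/D_ev)/(AUC_iv/D_iv) = (83.935/600)/(239/150) = 0.139892/1.59333 = 0.0878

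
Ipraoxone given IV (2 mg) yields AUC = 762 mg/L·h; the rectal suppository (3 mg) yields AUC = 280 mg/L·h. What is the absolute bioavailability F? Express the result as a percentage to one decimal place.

F = 24.5%

F = (AUC_ev / D_ev) / (AUC_iv / D_iv)
  = (280/3) / (762/2)
  = 93.3333 / 381 = 0.2450
  = 24.50%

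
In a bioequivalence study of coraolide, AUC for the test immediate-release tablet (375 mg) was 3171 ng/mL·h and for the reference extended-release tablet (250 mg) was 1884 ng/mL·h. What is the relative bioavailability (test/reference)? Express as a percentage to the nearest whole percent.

F_rel = (AUC_test/D_test) / (AUC_ref/D_ref)
      = (3171/375) / (1884/250)
      = 8.456 / 7.536 = 1.1221 = 112.21%

F_rel = 112%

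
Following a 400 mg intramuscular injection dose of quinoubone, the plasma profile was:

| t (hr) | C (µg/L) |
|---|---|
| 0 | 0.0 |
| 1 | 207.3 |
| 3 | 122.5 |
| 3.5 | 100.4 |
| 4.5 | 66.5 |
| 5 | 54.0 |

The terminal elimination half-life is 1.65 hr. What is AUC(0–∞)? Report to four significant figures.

AUC = 731.3 µg/L·hr

Trapezoidal AUC_0→5:
  [0→1]: (0.0+207.3)/2 × 1 = 103.65
  [1→3]: (207.3+122.5)/2 × 2 = 329.8
  [3→3.5]: (122.5+100.4)/2 × 0.5 = 55.725
  [3.5→4.5]: (100.4+66.5)/2 × 1 = 83.45
  [4.5→5]: (66.5+54.0)/2 × 0.5 = 30.125
  Sum = 602.75 µg/L·hr
k_e = ln2 / t½ = 0.693147 / 1.65 = 0.4201 hr^-1
Extrapolated tail: C_last / k_e = 54.0 / 0.4201 = 128.541
AUC_0→∞ = 602.75 + 128.541 = 731.291 µg/L·hr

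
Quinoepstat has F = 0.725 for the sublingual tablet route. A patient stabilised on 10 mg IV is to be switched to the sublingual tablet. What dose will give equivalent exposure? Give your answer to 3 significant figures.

For equal systemic exposure: F × D_ev = D_iv
D_ev = D_iv / F = 10 / 0.725 = 13.7931 mg

D_sublingual = 13.8 mg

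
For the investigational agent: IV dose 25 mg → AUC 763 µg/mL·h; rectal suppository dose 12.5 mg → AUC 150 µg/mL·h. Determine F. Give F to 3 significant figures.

F = 0.393

F = (AUC_ev / D_ev) / (AUC_iv / D_iv)
  = (150/12.5) / (763/25)
  = 12 / 30.52 = 0.3932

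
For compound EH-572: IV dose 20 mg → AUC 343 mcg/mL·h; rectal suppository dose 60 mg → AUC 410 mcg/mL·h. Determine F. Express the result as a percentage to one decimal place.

F = (AUC_ev / D_ev) / (AUC_iv / D_iv)
  = (410/60) / (343/20)
  = 6.83333 / 17.15 = 0.3984
  = 39.84%

F = 39.8%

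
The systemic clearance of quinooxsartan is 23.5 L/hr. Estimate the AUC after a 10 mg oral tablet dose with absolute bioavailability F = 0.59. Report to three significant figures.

AUC_0→∞ = F × Dose / CL
        = 0.59 × 10 / 23.5 = 0.251064 mg/L·hr

AUC = 0.251 mg/L·hr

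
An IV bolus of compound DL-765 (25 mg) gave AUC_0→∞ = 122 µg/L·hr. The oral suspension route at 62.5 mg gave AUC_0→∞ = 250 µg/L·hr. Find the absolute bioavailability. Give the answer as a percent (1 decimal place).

F = (AUC_ev / D_ev) / (AUC_iv / D_iv)
  = (250/62.5) / (122/25)
  = 4 / 4.88 = 0.8197
  = 81.97%

F = 82.0%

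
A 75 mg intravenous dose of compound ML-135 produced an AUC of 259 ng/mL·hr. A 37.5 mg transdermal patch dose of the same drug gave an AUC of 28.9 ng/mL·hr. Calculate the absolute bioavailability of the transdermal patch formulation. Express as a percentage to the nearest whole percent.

F = 22%

F = (AUC_ev / D_ev) / (AUC_iv / D_iv)
  = (28.9/37.5) / (259/75)
  = 0.770667 / 3.45333 = 0.2232
  = 22.32%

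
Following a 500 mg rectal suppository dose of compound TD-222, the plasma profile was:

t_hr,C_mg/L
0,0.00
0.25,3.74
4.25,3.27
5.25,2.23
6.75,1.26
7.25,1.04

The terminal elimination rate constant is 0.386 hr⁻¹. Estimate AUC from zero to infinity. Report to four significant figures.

Trapezoidal AUC_0→7.25:
  [0→0.25]: (0.00+3.74)/2 × 0.25 = 0.4675
  [0.25→4.25]: (3.74+3.27)/2 × 4 = 14.02
  [4.25→5.25]: (3.27+2.23)/2 × 1 = 2.75
  [5.25→6.75]: (2.23+1.26)/2 × 1.5 = 2.6175
  [6.75→7.25]: (1.26+1.04)/2 × 0.5 = 0.575
  Sum = 20.43 mg/L·hr
Extrapolated tail: C_last / k_e = 1.04 / 0.386 = 2.694
AUC_0→∞ = 20.43 + 2.694 = 23.124 mg/L·hr

AUC = 23.12 mg/L·hr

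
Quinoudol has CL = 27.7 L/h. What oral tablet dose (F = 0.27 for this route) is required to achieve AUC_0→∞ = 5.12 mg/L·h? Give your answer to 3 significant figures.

Dose = 525 mg

Dose = CL × AUC_0→∞ / F
     = 27.7 × 5.12 / 0.27 = 525.274 mg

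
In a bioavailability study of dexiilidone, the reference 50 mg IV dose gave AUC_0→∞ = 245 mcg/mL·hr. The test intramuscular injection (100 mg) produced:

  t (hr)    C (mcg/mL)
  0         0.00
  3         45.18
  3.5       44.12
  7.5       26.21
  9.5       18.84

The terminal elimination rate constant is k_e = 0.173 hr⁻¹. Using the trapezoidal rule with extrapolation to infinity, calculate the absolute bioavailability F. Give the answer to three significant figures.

Trapezoidal AUC_0→9.5 (intramuscular injection):
  [0→3]: (0.00+45.18)/2 × 3 = 67.77
  [3→3.5]: (45.18+44.12)/2 × 0.5 = 22.325
  [3.5→7.5]: (44.12+26.21)/2 × 4 = 140.66
  [7.5→9.5]: (26.21+18.84)/2 × 2 = 45.05
  Sum = 275.805 mcg/mL·hr
Tail: C_last/k_e = 18.84/0.173 = 108.902
AUC_0→∞ (intramuscular injection) = 275.805 + 108.902 = 384.707 mcg/mL·hr
F = (AUC_ev/D_ev)/(AUC_iv/D_iv) = (384.707/100)/(245/50) = 3.84707/4.9 = 0.7851

F = 0.785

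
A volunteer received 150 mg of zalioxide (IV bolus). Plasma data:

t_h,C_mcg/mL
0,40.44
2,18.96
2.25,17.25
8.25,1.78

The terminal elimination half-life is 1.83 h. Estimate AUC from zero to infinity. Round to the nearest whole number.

AUC = 126 mcg/mL·h

Trapezoidal AUC_0→8.25:
  [0→2]: (40.44+18.96)/2 × 2 = 59.4
  [2→2.25]: (18.96+17.25)/2 × 0.25 = 4.52625
  [2.25→8.25]: (17.25+1.78)/2 × 6 = 57.09
  Sum = 121.01625 mcg/mL·h
k_e = ln2 / t½ = 0.693147 / 1.83 = 0.3788 h^-1
Extrapolated tail: C_last / k_e = 1.78 / 0.3788 = 4.699
AUC_0→∞ = 121.01625 + 4.699 = 125.71525 mcg/mL·h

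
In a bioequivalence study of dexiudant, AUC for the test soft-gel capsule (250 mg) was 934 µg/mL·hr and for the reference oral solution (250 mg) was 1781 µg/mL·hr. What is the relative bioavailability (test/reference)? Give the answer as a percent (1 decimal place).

F_rel = 52.4%

F_rel = (AUC_test/D_test) / (AUC_ref/D_ref)
      = (934/250) / (1781/250)
      = 3.736 / 7.124 = 0.5244 = 52.44%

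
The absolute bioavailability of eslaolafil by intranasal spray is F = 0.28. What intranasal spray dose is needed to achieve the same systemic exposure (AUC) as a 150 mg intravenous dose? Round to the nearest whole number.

For equal systemic exposure: F × D_ev = D_iv
D_ev = D_iv / F = 150 / 0.28 = 535.714 mg

D_intranasal = 536 mg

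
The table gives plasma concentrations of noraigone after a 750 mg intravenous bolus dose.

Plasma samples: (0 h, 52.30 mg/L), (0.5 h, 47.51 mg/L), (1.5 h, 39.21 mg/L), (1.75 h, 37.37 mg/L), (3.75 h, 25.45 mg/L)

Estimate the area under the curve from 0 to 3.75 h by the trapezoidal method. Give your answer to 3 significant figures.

AUC = 141 mg/L·h

Trapezoidal AUC_0→3.75:
  [0→0.5]: (52.30+47.51)/2 × 0.5 = 24.9525
  [0.5→1.5]: (47.51+39.21)/2 × 1 = 43.36
  [1.5→1.75]: (39.21+37.37)/2 × 0.25 = 9.5725
  [1.75→3.75]: (37.37+25.45)/2 × 2 = 62.82
  Sum = 140.705 mg/L·h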